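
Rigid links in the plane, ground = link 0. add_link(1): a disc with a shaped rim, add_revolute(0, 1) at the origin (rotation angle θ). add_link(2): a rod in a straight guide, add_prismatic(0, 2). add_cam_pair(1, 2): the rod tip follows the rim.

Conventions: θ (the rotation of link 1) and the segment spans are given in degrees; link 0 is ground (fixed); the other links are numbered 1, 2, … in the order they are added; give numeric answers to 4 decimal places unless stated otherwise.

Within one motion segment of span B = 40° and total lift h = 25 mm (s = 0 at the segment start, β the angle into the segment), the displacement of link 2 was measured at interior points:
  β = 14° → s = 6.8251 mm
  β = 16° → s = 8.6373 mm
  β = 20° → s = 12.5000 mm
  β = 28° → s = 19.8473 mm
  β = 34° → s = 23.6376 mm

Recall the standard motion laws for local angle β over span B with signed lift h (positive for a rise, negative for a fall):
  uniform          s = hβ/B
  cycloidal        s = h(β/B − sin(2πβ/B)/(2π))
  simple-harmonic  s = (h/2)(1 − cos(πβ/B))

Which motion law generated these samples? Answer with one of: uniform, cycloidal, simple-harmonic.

candidates at β/B = r: uniform s = h·r (linear in β); cycloidal s = h·(r − sin(2πr)/(2π)); simple-harmonic s = (h/2)(1 − cos(πr))
β=14°: printed 6.8251 | uniform 8.7500, cycloidal 5.5310, simple-harmonic 6.8251
β=16°: printed 8.6373 | uniform 10.0000, cycloidal 7.6613, simple-harmonic 8.6373
β=20°: printed 12.5000 | uniform 12.5000, cycloidal 12.5000, simple-harmonic 12.5000
β=28°: printed 19.8473 | uniform 17.5000, cycloidal 21.2841, simple-harmonic 19.8473
β=34°: printed 23.6376 | uniform 21.2500, cycloidal 24.4690, simple-harmonic 23.6376
only one law matches every sample → simple-harmonic

simple-harmonic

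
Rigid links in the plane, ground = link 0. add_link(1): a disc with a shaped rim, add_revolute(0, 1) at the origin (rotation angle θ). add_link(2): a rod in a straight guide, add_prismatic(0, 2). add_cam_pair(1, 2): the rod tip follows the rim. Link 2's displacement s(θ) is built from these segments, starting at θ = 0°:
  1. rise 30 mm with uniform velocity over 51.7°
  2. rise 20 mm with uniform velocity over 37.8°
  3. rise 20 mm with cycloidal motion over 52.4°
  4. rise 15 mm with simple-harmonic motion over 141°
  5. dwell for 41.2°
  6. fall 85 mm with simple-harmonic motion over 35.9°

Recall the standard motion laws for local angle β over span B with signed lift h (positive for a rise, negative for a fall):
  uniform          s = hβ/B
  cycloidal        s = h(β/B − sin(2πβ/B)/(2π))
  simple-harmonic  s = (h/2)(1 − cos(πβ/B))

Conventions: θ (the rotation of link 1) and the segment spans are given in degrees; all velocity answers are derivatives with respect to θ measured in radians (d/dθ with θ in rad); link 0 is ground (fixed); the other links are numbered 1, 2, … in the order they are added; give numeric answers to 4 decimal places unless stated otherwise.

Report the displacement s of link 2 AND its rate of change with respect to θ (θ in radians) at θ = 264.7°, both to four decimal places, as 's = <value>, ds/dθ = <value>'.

segment 1 (0° to 51.7°, uniform, h = 30) is passed completely: s = 0.0000 + (30) = 30.0000
segment 2 (51.7° to 89.5°, uniform, h = 20) is passed completely: s = 30.0000 + (20) = 50.0000
segment 3 (89.5° to 141.9°, cycloidal, h = 20) is passed completely: s = 50.0000 + (20) = 70.0000
θ = 264.7° falls in segment 4 (141.9° to 282.9°, simple-harmonic, h = 15): β = 264.7 − 141.9 = 122.8°, B = 141°; Δs = 15/2·(1 − cos(π·0.8709)) = 14.3918; s = 70.0000 + 14.3918 = 84.3918
velocity in seg [141.9°–282.9°] (simple-harmonic), θ in radians: β = 122.8° = 2.1433 rad, B = 141° = 2.4609 rad; ds/dθ = (πh/(2B)) sin(πβ/B) = (π·15/(2·2.4609)) sin(π·0.8709) = 3.777012 mm/rad

s = 84.3918, ds/dθ = 3.7770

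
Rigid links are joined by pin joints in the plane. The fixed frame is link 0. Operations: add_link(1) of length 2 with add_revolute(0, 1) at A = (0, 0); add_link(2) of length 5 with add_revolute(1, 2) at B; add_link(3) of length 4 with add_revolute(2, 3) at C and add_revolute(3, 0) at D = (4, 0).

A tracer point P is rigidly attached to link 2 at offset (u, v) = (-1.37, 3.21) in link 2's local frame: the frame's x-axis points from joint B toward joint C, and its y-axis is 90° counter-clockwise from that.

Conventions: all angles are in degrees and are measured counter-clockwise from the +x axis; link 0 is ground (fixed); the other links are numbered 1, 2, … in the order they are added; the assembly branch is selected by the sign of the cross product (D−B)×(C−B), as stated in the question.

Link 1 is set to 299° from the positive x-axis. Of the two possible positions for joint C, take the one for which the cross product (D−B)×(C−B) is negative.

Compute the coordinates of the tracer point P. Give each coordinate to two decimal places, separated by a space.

A=(0,0), D=(4.00,0)
B = A + 2.00·(cos299°, sin299°) = (0.9696, -1.7492)
|BD| = 3.4990
circle(B,5.00) ∩ circle(D,4.00): a=3.0356, h=3.9731
  candidates: C₊=(1.6124,3.2093) cross=13.902; C₋=(5.5849,-3.6726) cross=-13.902
  branch - wants cross < 0 → take C=(5.5849,-3.6726) (cross=-13.902)
ex = (C−B)/|BC| = (0.9231,-0.3847); ey = (0.3847,0.9231)
P = B + -1.37·ex + 3.21·ey = (0.9399,1.7408)

0.94 1.74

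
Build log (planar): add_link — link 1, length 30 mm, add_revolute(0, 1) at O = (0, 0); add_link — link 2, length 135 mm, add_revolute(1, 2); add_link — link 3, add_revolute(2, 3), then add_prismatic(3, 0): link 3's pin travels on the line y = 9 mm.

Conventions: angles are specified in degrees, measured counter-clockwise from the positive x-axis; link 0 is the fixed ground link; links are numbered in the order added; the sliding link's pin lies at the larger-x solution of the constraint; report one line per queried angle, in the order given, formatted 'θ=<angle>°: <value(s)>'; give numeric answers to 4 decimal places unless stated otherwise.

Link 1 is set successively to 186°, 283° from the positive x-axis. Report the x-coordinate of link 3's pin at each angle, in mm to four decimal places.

geometry: r = 30 mm, L = 135 mm, e = 9 mm
θ=186°: crank pin P = (r cos θ, r sin θ) = (-29.835657, -3.135854)
θ=186°: h = r sin θ − e = -3.135854 − 9 = -12.135854
θ=186°: x = r cos θ + √(L² − h²) = -29.835657 + 134.453416 = 104.617759
θ=283°: crank pin P = (r cos θ, r sin θ) = (6.748532, -29.231102)
θ=283°: h = r sin θ − e = -29.231102 − 9 = -38.231102
θ=283°: x = r cos θ + √(L² − h²) = 6.748532 + 129.473483 = 136.222015

θ=186°: 104.6178
θ=283°: 136.2220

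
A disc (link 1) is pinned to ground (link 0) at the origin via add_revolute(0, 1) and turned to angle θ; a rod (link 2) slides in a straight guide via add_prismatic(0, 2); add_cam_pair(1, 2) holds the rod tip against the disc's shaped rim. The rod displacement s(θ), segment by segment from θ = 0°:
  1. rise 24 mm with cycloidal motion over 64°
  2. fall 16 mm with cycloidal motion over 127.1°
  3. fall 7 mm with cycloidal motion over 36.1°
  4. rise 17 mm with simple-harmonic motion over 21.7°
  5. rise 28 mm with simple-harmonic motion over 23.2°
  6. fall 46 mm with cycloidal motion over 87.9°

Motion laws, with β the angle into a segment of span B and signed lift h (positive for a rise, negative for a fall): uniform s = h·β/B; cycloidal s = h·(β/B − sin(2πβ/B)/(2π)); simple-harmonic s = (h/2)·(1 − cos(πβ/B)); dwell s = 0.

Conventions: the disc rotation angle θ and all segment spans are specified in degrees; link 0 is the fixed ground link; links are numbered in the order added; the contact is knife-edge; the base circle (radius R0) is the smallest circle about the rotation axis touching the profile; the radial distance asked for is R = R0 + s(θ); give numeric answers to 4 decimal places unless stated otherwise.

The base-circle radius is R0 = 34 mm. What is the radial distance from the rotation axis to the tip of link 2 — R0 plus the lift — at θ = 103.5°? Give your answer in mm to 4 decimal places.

segment 1 (0° to 64°, cycloidal, h = 24) is passed completely: s = 0.0000 + (24) = 24.0000
θ = 103.5° falls in segment 2 (64° to 191.1°, cycloidal, h = -16): β = 103.5 − 64 = 39.5°, B = 127.1°; Δs = -16·(0.3108 − sin(2π·0.3108)/(2π)) = -2.6094; s = 24.0000 − 2.6094 = 21.3906
R = R0 + s = 34 + 21.3906 = 55.3906

55.3906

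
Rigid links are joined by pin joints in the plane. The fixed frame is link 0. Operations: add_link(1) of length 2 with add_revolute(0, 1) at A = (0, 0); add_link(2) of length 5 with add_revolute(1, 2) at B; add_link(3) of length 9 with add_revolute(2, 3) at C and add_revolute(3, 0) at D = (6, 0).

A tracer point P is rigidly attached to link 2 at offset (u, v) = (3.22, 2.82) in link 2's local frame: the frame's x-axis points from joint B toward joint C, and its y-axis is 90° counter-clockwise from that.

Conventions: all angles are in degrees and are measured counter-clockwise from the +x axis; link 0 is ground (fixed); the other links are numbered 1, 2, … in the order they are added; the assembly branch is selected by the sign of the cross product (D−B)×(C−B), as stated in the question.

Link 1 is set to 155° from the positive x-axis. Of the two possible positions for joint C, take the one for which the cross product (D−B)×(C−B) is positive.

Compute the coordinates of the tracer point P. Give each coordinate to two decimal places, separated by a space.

A=(0,0), D=(6.00,0)
B = A + 2.00·(cos155°, sin155°) = (-1.8126, 0.8452)
|BD| = 7.8582
circle(B,5.00) ∩ circle(D,9.00): a=0.3659, h=4.9866
  candidates: C₊=(-0.9124,5.7635) cross=39.186; C₋=(-1.9852,-4.1518) cross=-39.186
  branch + wants cross > 0 → take C=(-0.9124,5.7635) (cross=39.186)
ex = (C−B)/|BC| = (0.1800,0.9837); ey = (-0.9837,0.1800)
P = B + 3.22·ex + 2.82·ey = (-4.0068,4.5203)

-4.01 4.52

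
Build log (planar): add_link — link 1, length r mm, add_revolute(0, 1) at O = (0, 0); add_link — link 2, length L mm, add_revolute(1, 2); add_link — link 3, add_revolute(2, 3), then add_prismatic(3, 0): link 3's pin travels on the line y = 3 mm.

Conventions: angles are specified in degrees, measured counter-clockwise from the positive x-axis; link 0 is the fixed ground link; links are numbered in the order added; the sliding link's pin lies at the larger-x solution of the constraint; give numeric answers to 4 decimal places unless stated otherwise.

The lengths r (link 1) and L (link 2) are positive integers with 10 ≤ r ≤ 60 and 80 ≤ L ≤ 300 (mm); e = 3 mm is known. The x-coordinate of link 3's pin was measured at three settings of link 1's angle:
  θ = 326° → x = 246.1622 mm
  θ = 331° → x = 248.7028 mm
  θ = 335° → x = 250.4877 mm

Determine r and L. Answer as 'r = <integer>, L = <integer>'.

constraint per measurement: (x − r cos θ)² + (r sin θ − e)² = L²
subtracting the θ₁ and θ₂ equations cancels the r² and L² terms:
r = (x₁² − x₂²) / (2[(x₁cos θ₁ + e sin θ₁) − (x₂cos θ₂ + e sin θ₂)]) = 46.0000 → r = 46
L² = (x₁ − r cos θ₁)² + (r sin θ₁ − e)² = 44100.0164 → L = 210.0000 → L = 210
check at θ₃=335°: x = 250.4877 (printed 250.4877) ✓

r = 46, L = 210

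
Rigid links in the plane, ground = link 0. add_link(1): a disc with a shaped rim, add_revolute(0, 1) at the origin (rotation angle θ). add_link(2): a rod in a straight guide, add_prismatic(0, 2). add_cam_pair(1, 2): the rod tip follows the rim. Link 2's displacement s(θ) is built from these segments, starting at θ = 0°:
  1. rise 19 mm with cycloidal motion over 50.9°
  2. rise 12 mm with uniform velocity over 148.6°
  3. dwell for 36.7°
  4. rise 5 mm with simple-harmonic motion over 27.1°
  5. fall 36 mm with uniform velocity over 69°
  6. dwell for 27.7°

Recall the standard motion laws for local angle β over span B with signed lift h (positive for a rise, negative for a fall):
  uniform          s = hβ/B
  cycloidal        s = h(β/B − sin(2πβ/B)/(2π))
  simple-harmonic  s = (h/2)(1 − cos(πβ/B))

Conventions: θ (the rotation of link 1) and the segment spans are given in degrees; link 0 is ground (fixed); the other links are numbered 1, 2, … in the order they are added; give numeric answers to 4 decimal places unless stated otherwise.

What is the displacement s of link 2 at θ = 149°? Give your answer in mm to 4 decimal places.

segment 1 (0° to 50.9°, cycloidal, h = 19) is passed completely: s = 0.0000 + (19) = 19.0000
θ = 149° falls in segment 2 (50.9° to 199.5°, uniform, h = 12): β = 149 − 50.9 = 98.1°, B = 148.6°; Δs = 12·98.1/148.6 = 7.9219; s = 19.0000 + 7.9219 = 26.9219

26.9219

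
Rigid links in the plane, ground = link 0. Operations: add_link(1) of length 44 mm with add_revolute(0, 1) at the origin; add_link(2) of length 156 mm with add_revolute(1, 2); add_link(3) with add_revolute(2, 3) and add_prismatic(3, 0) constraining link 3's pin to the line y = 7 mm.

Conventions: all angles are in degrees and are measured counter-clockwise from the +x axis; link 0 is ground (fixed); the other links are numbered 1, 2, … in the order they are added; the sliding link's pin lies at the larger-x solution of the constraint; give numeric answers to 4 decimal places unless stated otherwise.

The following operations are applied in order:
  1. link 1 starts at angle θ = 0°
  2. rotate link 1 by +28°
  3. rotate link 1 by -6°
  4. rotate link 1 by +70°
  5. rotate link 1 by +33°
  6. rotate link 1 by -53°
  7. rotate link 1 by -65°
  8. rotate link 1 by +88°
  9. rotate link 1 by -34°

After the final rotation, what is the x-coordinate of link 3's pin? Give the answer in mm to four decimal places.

geometry: r = 44 mm, L = 156 mm, e = 7 mm; θ starts at 0°
rotate link 1 by +28°: θ ← 0° +28° = 28°
rotate link 1 by -6°: θ ← 28° -6° = 22°
rotate link 1 by +70°: θ ← 22° +70° = 92°
rotate link 1 by +33°: θ ← 92° +33° = 125°
rotate link 1 by -53°: θ ← 125° -53° = 72°
rotate link 1 by -65°: θ ← 72° -65° = 7°
rotate link 1 by +88°: θ ← 7° +88° = 95°
rotate link 1 by -34°: θ ← 95° -34° = 61°
crank pin P = (r cos θ, r sin θ) = (21.331623, 38.483267)
h = r sin θ − e = 38.483267 − 7 = 31.483267
x = r cos θ + √(L² − h²) = 21.331623 + 152.790065 = 174.121688

174.1217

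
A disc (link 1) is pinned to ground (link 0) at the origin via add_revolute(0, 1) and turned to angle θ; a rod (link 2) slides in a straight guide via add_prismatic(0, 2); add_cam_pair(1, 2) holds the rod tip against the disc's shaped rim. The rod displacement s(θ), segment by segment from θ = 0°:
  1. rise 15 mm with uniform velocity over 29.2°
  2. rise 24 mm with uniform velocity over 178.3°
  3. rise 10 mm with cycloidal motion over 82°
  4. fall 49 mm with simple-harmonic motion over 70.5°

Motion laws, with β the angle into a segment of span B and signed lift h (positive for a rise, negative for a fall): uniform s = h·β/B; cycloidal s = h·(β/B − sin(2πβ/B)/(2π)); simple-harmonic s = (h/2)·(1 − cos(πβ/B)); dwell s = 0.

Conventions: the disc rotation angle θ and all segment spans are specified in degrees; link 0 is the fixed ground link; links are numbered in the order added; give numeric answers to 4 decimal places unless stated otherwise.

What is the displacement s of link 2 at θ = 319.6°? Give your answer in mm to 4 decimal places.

segment 1 (0° to 29.2°, uniform, h = 15) is passed completely: s = 0.0000 + (15) = 15.0000
segment 2 (29.2° to 207.5°, uniform, h = 24) is passed completely: s = 15.0000 + (24) = 39.0000
segment 3 (207.5° to 289.5°, cycloidal, h = 10) is passed completely: s = 39.0000 + (10) = 49.0000
θ = 319.6° falls in segment 4 (289.5° to 360°, simple-harmonic, h = -49): β = 319.6 − 289.5 = 30.1°, B = 70.5°; Δs = -49/2·(1 − cos(π·0.4270)) = -18.9267; s = 49.0000 − 18.9267 = 30.0733

30.0733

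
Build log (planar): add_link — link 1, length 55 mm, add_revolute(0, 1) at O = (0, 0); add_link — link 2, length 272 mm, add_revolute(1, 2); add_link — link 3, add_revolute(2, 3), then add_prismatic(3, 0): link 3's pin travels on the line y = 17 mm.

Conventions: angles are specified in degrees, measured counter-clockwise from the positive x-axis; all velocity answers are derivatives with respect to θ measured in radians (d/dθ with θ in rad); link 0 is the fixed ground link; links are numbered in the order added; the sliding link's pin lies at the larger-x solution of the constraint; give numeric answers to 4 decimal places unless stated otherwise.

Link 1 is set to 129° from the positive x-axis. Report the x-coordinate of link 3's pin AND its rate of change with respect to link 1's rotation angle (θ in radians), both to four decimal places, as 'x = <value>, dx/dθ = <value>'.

geometry: r = 55 mm, L = 272 mm, e = 17 mm
crank pin P = (r cos θ, r sin θ) = (-34.612622, 42.743028)
h = r sin θ − e = 42.743028 − 17 = 25.743028
x = r cos θ + √(L² − h²) = -34.612622 + 270.779055 = 236.166433
dx/dθ = −r sin θ − h·r cos θ/√(L² − h²) (θ in radians; h = 25.743028) = -39.452398

x = 236.1664, dx/dθ = -39.4524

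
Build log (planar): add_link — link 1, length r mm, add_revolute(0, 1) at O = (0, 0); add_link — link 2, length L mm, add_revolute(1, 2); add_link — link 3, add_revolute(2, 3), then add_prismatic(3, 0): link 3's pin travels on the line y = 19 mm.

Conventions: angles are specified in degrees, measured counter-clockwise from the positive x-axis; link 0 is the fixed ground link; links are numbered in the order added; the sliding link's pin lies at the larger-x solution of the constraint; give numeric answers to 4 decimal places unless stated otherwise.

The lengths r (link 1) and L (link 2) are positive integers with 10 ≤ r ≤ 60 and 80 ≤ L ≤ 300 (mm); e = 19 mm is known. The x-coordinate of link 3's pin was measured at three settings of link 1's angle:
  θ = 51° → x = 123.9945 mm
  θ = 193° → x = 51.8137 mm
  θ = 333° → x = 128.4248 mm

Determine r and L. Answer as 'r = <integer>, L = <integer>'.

constraint per measurement: (x − r cos θ)² + (r sin θ − e)² = L²
subtracting the θ₁ and θ₂ equations cancels the r² and L² terms:
r = (x₁² − x₂²) / (2[(x₁cos θ₁ + e sin θ₁) − (x₂cos θ₂ + e sin θ₂)]) = 43.0000 → r = 43
L² = (x₁ − r cos θ₁)² + (r sin θ₁ − e)² = 9604.0045 → L = 98.0000 → L = 98
check at θ₃=333°: x = 128.4248 (printed 128.4248) ✓

r = 43, L = 98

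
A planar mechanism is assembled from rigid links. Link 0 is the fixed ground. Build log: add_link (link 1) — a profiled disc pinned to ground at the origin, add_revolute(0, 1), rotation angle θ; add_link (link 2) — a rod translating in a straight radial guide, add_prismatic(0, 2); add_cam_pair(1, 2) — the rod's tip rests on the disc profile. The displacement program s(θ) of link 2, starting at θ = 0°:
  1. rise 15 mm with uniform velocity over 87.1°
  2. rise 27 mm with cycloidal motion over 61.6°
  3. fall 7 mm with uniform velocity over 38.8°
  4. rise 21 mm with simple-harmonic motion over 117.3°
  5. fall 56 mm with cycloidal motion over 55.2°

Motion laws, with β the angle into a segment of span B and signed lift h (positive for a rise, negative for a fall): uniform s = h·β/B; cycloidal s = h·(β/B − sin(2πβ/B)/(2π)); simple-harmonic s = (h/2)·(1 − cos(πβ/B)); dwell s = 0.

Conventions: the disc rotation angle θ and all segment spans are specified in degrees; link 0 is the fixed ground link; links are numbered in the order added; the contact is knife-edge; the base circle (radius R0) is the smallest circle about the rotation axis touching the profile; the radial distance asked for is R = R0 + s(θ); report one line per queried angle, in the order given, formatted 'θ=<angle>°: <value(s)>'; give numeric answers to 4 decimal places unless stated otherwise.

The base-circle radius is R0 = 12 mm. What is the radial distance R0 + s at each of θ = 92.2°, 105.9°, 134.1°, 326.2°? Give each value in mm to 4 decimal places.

seg 1 [0°–87.1°] uniform, h=15: full span → s += 15 → s = 15.0000
seg 2 [87.1°–148.7°] cycloidal, h=27: θ=92.2° here. β=5.1, B=61.6. 27·(0.0828 − sin(2π·0.0828)/(2π)) = 0.0995 → s = 15.0995
seg 2 [87.1°–148.7°] cycloidal, h=27: θ=105.9° here. β=18.8, B=61.6. 27·(0.3052 − sin(2π·0.3052)/(2π)) = 4.1989 → s = 19.1989
seg 2 [87.1°–148.7°] cycloidal, h=27: θ=134.1° here. β=47, B=61.6. 27·(0.7630 − sin(2π·0.7630)/(2π)) = 24.8835 → s = 39.8835
seg 2 [87.1°–148.7°] cycloidal, h=27: full span → s += 27 → s = 42.0000
seg 3 [148.7°–187.5°] uniform, h=-7: full span → s += -7 → s = 35.0000
seg 4 [187.5°–304.8°] simple-harmonic, h=21: full span → s += 21 → s = 56.0000
seg 5 [304.8°–360°] cycloidal, h=-56: θ=326.2° here. β=21.4, B=55.2. -56·(0.3877 − sin(2π·0.3877)/(2π)) = -15.9295 → s = 40.0705
θ=92.2°: R = R0 + s = 12 + 15.0995 = 27.0995
θ=105.9°: R = R0 + s = 12 + 19.1989 = 31.1989
θ=134.1°: R = R0 + s = 12 + 39.8835 = 51.8835
θ=326.2°: R = R0 + s = 12 + 40.0705 = 52.0705

θ=92.2°: 27.0995
θ=105.9°: 31.1989
θ=134.1°: 51.8835
θ=326.2°: 52.0705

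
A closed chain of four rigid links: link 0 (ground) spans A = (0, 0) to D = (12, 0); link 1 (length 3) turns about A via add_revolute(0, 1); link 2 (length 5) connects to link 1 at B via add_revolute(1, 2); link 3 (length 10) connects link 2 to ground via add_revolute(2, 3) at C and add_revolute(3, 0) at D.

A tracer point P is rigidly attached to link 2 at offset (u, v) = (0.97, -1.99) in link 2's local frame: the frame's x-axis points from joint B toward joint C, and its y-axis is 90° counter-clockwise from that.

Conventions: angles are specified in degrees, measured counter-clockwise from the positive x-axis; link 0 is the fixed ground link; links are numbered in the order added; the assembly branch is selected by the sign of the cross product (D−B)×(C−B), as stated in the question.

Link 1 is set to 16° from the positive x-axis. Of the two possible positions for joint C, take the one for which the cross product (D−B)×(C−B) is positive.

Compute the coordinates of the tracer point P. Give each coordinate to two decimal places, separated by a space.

A=(0,0), D=(12.00,0)
B = A + 3.00·(cos16°, sin16°) = (2.8838, 0.8269)
|BD| = 9.1536
circle(B,5.00) ∩ circle(D,10.00): a=0.4801, h=4.9769
  candidates: C₊=(3.8115,5.7401) cross=45.557; C₋=(2.9123,-4.1730) cross=-45.557
  branch + wants cross > 0 → take C=(3.8115,5.7401) (cross=45.557)
ex = (C−B)/|BC| = (0.1855,0.9826); ey = (-0.9826,0.1855)
P = B + 0.97·ex + -1.99·ey = (5.0192,1.4108)

5.02 1.41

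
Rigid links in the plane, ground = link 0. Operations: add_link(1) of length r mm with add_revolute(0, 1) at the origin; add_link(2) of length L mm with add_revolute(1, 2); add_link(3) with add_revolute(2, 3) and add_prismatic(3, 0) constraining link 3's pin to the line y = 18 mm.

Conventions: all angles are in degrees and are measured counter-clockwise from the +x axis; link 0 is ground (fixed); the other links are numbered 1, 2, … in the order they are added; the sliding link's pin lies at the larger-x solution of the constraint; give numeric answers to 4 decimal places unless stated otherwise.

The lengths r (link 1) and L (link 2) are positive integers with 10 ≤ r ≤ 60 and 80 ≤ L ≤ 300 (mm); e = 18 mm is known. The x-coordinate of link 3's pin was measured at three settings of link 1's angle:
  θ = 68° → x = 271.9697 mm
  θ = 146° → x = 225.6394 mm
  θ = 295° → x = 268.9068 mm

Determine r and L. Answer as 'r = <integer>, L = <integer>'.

constraint per measurement: (x − r cos θ)² + (r sin θ − e)² = L²
subtracting the θ₁ and θ₂ equations cancels the r² and L² terms:
r = (x₁² − x₂²) / (2[(x₁cos θ₁ + e sin θ₁) − (x₂cos θ₂ + e sin θ₂)]) = 39.0000 → r = 39
L² = (x₁ − r cos θ₁)² + (r sin θ₁ − e)² = 66563.9834 → L = 258.0000 → L = 258
check at θ₃=295°: x = 268.9068 (printed 268.9068) ✓

r = 39, L = 258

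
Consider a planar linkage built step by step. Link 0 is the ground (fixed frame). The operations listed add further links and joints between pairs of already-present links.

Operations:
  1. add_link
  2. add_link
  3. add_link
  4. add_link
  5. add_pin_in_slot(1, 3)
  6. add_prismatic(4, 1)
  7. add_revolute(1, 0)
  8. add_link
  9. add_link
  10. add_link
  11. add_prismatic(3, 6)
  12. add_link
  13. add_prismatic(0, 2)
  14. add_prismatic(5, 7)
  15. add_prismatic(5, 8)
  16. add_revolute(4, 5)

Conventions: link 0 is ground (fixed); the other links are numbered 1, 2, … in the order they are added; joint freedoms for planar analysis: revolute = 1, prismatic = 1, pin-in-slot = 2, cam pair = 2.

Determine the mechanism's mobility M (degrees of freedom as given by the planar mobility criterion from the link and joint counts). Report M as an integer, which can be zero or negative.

L=1 J1=0 J2=0
add link → L=2 J1=0 J2=0
add link → L=3 J1=0 J2=0
add link → L=4 J1=0 J2=0
add link → L=5 J1=0 J2=0
PS@1,3 dof=2 J2 → L=5 J1=0 J2=1
P@4,1 dof=1 J1 → L=5 J1=1 J2=1
R@1,0 dof=1 J1 → L=5 J1=2 J2=1
add link → L=6 J1=2 J2=1
add link → L=7 J1=2 J2=1
add link → L=8 J1=2 J2=1
P@3,6 dof=1 J1 → L=8 J1=3 J2=1
add link → L=9 J1=3 J2=1
P@0,2 dof=1 J1 → L=9 J1=4 J2=1
P@5,7 dof=1 J1 → L=9 J1=5 J2=1
P@5,8 dof=1 J1 → L=9 J1=6 J2=1
R@4,5 dof=1 J1 → L=9 J1=7 J2=1
M=3(L−1)−2J1−J2=3·8−2·7−1=9

M = 9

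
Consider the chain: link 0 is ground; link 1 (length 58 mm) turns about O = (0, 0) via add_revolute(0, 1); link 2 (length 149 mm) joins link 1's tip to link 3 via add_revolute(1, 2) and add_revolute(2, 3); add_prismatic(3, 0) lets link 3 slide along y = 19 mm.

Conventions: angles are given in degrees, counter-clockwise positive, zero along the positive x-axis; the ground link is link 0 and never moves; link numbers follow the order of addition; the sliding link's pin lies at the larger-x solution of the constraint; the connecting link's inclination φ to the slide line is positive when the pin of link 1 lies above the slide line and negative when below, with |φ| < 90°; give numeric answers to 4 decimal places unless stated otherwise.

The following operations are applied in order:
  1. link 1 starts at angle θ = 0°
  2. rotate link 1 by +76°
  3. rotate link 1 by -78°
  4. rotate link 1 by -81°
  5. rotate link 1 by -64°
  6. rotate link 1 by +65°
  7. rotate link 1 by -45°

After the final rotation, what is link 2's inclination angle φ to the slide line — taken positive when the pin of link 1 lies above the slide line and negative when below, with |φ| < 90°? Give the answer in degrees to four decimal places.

geometry: r = 58 mm, L = 149 mm, e = 19 mm; θ starts at 0°
rotate link 1 by +76°: θ ← 0° +76° = 76°
rotate link 1 by -78°: θ ← 76° -78° = -2°
rotate link 1 by -81°: θ ← -2° -81° = -83°
rotate link 1 by -64°: θ ← -83° -64° = -147°
rotate link 1 by +65°: θ ← -147° +65° = -82°
rotate link 1 by -45°: θ ← -82° -45° = -127°
h = r sin θ − e = -46.320860 − 19 = -65.320860
sin φ = h / L = -65.320860 / 149 = -0.43839503
φ = arcsin(-0.43839503) = -26.001523°

-26.0015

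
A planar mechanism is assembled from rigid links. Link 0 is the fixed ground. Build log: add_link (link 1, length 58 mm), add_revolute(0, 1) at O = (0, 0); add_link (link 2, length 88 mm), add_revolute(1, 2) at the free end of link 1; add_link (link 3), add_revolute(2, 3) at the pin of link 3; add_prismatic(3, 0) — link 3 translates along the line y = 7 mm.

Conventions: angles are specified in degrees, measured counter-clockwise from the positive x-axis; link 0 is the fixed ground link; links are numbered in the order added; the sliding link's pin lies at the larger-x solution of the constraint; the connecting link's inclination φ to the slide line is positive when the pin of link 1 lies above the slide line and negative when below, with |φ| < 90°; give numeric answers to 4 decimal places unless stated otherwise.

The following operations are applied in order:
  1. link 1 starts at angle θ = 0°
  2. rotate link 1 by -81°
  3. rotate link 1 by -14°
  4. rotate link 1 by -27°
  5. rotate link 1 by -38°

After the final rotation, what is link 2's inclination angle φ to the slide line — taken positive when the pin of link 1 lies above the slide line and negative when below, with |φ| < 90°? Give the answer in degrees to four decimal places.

geometry: r = 58 mm, L = 88 mm, e = 7 mm; θ starts at 0°
rotate link 1 by -81°: θ ← 0° -81° = -81°
rotate link 1 by -14°: θ ← -81° -14° = -95°
rotate link 1 by -27°: θ ← -95° -27° = -122°
rotate link 1 by -38°: θ ← -122° -38° = -160°
h = r sin θ − e = -19.837168 − 7 = -26.837168
sin φ = h / L = -26.837168 / 88 = -0.30496782
φ = arcsin(-0.30496782) = -17.756228°

-17.7562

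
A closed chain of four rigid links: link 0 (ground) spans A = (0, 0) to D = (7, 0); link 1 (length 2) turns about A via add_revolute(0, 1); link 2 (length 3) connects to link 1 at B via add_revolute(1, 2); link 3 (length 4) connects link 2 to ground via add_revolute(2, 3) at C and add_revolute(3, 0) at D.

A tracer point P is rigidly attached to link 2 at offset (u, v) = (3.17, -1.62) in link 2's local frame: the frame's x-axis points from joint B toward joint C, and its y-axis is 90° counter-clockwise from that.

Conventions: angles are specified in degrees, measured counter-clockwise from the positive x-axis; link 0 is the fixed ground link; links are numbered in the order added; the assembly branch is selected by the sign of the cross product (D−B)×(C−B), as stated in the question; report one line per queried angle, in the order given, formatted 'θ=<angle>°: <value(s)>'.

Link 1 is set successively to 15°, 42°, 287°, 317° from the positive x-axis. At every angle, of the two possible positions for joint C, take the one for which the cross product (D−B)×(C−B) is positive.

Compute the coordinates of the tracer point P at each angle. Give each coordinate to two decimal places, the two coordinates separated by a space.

A=(0,0), D=(7.00,0)
θ=15°: B = A + 2.00·(cos15°, sin15°) = (1.9319, 0.5176)
θ=15°: |BD| = 5.0945
θ=15°: circle(B,3.00) ∩ circle(D,4.00): a=1.8602, h=2.3536
θ=15°:   candidates: C₊=(4.0216,2.6701) cross=11.991; C₋=(3.5433,-2.0128) cross=-11.991
θ=15°:   branch + wants cross > 0 → take C=(4.0216,2.6701) (cross=11.991)
θ=15°: ex = (C−B)/|BC| = (0.6966,0.7175); ey = (-0.7175,0.6966)
θ=15°: P = B + 3.17·ex + -1.62·ey = (5.3023,1.6636)
θ=42°: B = A + 2.00·(cos42°, sin42°) = (1.4863, 1.3383)
θ=42°: |BD| = 5.6738
θ=42°: circle(B,3.00) ∩ circle(D,4.00): a=2.2200, h=2.0178
θ=42°:   candidates: C₊=(4.1196,2.7755) cross=11.449; C₋=(3.1677,-1.1462) cross=-11.449
θ=42°:   branch + wants cross > 0 → take C=(4.1196,2.7755) (cross=11.449)
θ=42°: ex = (C−B)/|BC| = (0.8778,0.4791); ey = (-0.4791,0.8778)
θ=42°: P = B + 3.17·ex + -1.62·ey = (5.0449,1.4349)
θ=287°: B = A + 2.00·(cos287°, sin287°) = (0.5847, -1.9126)
θ=287°: |BD| = 6.6943
θ=287°: circle(B,3.00) ∩ circle(D,4.00): a=2.8243, h=1.0116
θ=287°:   candidates: C₊=(3.0023,-0.1363) cross=6.772; C₋=(3.5803,-2.0751) cross=-6.772
θ=287°:   branch + wants cross > 0 → take C=(3.0023,-0.1363) (cross=6.772)
θ=287°: ex = (C−B)/|BC| = (0.8059,0.5921); ey = (-0.5921,0.8059)
θ=287°: P = B + 3.17·ex + -1.62·ey = (4.0985,-1.3411)
θ=317°: B = A + 2.00·(cos317°, sin317°) = (1.4627, -1.3640)
θ=317°: |BD| = 5.7028
θ=317°: circle(B,3.00) ∩ circle(D,4.00): a=2.2377, h=1.9982
θ=317°:   candidates: C₊=(3.1575,1.1114) cross=11.395; C₋=(4.1134,-2.7690) cross=-11.395
θ=317°:   branch + wants cross > 0 → take C=(3.1575,1.1114) (cross=11.395)
θ=317°: ex = (C−B)/|BC| = (0.5649,0.8251); ey = (-0.8251,0.5649)
θ=317°: P = B + 3.17·ex + -1.62·ey = (4.5903,0.3365)

θ=15°: 5.30 1.66
θ=42°: 5.04 1.43
θ=287°: 4.10 -1.34
θ=317°: 4.59 0.34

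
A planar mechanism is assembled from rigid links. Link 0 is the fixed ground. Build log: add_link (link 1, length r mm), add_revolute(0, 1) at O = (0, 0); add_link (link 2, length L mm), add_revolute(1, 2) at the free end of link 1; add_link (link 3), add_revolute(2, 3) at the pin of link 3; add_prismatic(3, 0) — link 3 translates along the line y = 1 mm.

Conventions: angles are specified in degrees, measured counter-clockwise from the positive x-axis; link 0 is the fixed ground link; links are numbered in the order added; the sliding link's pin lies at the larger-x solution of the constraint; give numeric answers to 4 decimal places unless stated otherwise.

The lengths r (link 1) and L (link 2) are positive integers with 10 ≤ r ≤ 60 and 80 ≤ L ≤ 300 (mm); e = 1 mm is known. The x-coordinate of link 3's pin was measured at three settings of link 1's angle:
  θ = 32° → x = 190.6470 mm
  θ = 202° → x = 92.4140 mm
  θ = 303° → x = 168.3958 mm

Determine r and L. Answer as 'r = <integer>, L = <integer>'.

constraint per measurement: (x − r cos θ)² + (r sin θ − e)² = L²
subtracting the θ₁ and θ₂ equations cancels the r² and L² terms:
r = (x₁² − x₂²) / (2[(x₁cos θ₁ + e sin θ₁) − (x₂cos θ₂ + e sin θ₂)]) = 56.0000 → r = 56
L² = (x₁ − r cos θ₁)² + (r sin θ₁ − e)² = 21316.0112 → L = 146.0000 → L = 146
check at θ₃=303°: x = 168.3958 (printed 168.3958) ✓

r = 56, L = 146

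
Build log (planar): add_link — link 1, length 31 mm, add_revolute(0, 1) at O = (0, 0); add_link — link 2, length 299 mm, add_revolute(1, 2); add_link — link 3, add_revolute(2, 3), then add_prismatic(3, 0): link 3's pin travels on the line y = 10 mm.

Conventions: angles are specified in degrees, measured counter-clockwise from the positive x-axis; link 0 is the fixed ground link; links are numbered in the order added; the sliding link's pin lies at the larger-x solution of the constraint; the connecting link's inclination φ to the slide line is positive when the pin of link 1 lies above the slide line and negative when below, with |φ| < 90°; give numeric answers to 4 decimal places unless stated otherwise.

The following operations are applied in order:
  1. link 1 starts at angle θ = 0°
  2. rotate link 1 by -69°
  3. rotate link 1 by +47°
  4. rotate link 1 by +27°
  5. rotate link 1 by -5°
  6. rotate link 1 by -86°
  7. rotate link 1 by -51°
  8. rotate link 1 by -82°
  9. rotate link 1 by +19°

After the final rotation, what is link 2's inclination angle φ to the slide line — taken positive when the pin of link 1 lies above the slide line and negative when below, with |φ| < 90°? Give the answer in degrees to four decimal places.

geometry: r = 31 mm, L = 299 mm, e = 10 mm; θ starts at 0°
rotate link 1 by -69°: θ ← 0° -69° = -69°
rotate link 1 by +47°: θ ← -69° +47° = -22°
rotate link 1 by +27°: θ ← -22° +27° = 5°
rotate link 1 by -5°: θ ← 5° -5° = 0°
rotate link 1 by -86°: θ ← 0° -86° = -86°
rotate link 1 by -51°: θ ← -86° -51° = -137°
rotate link 1 by -82°: θ ← -137° -82° = -219°
rotate link 1 by +19°: θ ← -219° +19° = -200°
h = r sin θ − e = 10.602624 − 10 = 0.602624
sin φ = h / L = 0.602624 / 299 = 0.00201547
φ = arcsin(0.00201547) = 0.115478°

0.1155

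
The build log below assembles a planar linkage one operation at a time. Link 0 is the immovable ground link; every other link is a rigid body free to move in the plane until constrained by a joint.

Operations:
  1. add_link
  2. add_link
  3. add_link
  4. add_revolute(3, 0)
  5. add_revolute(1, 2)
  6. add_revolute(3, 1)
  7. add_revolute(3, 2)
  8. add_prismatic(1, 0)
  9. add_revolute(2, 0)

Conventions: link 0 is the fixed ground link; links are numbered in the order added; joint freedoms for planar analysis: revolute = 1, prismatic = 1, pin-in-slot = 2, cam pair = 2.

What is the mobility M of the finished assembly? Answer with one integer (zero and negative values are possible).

ground; <1,0,0>
#1 <2,0,0>
#2 <3,0,0>
#3 <4,0,0>
R:3↔0 J1 <4,1,0>
R:1↔2 J1 <4,2,0>
R:3↔1 J1 <4,3,0>
R:3↔2 J1 <4,4,0>
P:1↔0 J1 <4,5,0>
R:2↔0 J1 <4,6,0>
3×3 − 2×6 − 1×0 = -3

M = -3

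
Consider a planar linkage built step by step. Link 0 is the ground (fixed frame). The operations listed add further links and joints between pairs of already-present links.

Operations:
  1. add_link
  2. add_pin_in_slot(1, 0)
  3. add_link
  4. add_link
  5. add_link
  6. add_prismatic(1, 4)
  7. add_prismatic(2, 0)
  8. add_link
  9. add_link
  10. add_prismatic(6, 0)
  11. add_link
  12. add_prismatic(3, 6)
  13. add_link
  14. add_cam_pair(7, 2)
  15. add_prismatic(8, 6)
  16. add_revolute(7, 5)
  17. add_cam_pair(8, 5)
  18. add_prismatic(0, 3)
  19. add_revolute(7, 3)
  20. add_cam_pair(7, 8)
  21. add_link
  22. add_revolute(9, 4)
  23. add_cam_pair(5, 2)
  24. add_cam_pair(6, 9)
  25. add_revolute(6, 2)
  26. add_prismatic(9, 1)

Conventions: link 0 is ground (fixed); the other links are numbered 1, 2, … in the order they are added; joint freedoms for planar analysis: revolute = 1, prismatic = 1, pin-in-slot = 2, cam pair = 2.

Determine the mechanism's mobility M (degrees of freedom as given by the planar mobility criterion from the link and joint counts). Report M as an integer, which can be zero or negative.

L=1 J1=0 J2=0
add link → L=2 J1=0 J2=0
PS@1,0 dof=2 J2 → L=2 J1=0 J2=1
add link → L=3 J1=0 J2=1
add link → L=4 J1=0 J2=1
add link → L=5 J1=0 J2=1
P@1,4 dof=1 J1 → L=5 J1=1 J2=1
P@2,0 dof=1 J1 → L=5 J1=2 J2=1
add link → L=6 J1=2 J2=1
add link → L=7 J1=2 J2=1
P@6,0 dof=1 J1 → L=7 J1=3 J2=1
add link → L=8 J1=3 J2=1
P@3,6 dof=1 J1 → L=8 J1=4 J2=1
add link → L=9 J1=4 J2=1
C@7,2 dof=2 J2 → L=9 J1=4 J2=2
P@8,6 dof=1 J1 → L=9 J1=5 J2=2
R@7,5 dof=1 J1 → L=9 J1=6 J2=2
C@8,5 dof=2 J2 → L=9 J1=6 J2=3
P@0,3 dof=1 J1 → L=9 J1=7 J2=3
R@7,3 dof=1 J1 → L=9 J1=8 J2=3
C@7,8 dof=2 J2 → L=9 J1=8 J2=4
add link → L=10 J1=8 J2=4
R@9,4 dof=1 J1 → L=10 J1=9 J2=4
C@5,2 dof=2 J2 → L=10 J1=9 J2=5
C@6,9 dof=2 J2 → L=10 J1=9 J2=6
R@6,2 dof=1 J1 → L=10 J1=10 J2=6
P@9,1 dof=1 J1 → L=10 J1=11 J2=6
M=3(L−1)−2J1−J2=3·9−2·11−6=-1

M = -1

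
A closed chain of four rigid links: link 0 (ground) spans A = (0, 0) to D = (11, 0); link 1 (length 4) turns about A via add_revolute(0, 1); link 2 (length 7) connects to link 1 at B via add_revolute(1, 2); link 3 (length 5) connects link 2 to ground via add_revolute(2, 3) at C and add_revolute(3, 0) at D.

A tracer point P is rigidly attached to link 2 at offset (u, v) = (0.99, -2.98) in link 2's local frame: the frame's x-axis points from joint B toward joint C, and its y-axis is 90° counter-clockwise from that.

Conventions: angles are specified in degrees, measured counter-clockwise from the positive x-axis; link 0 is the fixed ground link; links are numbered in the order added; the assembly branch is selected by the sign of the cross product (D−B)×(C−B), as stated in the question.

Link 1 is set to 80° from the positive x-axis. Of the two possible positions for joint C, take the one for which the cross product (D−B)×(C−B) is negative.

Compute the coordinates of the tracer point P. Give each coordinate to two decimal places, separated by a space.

A=(0,0), D=(11.00,0)
B = A + 4.00·(cos80°, sin80°) = (0.6946, 3.9392)
|BD| = 11.0326
circle(B,7.00) ∩ circle(D,5.00): a=6.6040, h=2.3210
  candidates: C₊=(7.6920,3.7493) cross=25.607; C₋=(6.0346,-0.5868) cross=-25.607
  branch - wants cross < 0 → take C=(6.0346,-0.5868) (cross=-25.607)
ex = (C−B)/|BC| = (0.7629,-0.6466); ey = (0.6466,0.7629)
P = B + 0.99·ex + -2.98·ey = (-0.4770,1.0258)

-0.48 1.03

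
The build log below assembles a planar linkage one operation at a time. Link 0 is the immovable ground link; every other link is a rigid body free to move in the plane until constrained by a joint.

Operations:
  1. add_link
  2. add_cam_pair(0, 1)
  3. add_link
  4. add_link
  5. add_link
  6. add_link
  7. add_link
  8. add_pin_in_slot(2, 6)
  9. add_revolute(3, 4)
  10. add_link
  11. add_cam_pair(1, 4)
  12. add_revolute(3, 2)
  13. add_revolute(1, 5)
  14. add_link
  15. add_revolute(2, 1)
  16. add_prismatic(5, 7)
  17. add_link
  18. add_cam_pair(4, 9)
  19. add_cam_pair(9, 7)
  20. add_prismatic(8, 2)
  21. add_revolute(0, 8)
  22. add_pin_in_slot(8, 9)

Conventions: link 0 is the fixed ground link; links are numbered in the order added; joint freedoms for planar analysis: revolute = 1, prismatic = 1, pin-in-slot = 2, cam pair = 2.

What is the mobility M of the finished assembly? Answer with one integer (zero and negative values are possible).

link 0 = ground. State L|J1|J2 = 1|0|0
+link1  2|0|0
C(0,1) f=2→J2  2|0|1
+link2  3|0|1
+link3  4|0|1
+link4  5|0|1
+link5  6|0|1
+link6  7|0|1
PS(2,6) f=2→J2  7|0|2
R(3,4) f=1→J1  7|1|2
+link7  8|1|2
C(1,4) f=2→J2  8|1|3
R(3,2) f=1→J1  8|2|3
R(1,5) f=1→J1  8|3|3
+link8  9|3|3
R(2,1) f=1→J1  9|4|3
P(5,7) f=1→J1  9|5|3
+link9  10|5|3
C(4,9) f=2→J2  10|5|4
C(9,7) f=2→J2  10|5|5
P(8,2) f=1→J1  10|6|5
R(0,8) f=1→J1  10|7|5
PS(8,9) f=2→J2  10|7|6
M = 3(10−1)−2·7−6 = 27−14−6 = 7

M = 7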